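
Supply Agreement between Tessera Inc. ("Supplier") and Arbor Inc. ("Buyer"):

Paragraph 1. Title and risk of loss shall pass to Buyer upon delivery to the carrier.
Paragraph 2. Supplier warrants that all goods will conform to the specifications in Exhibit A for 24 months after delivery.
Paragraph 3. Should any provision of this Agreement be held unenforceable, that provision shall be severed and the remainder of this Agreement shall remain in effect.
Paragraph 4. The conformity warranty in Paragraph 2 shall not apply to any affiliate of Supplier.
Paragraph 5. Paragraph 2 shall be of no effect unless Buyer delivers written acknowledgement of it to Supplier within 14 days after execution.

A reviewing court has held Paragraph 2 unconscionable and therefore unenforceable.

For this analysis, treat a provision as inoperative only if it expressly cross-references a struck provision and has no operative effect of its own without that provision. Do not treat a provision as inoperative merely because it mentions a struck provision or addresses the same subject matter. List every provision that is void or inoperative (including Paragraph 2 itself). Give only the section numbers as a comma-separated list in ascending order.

Paragraph 2 is struck. The whole of Paragraph 4 is the carve-out from the conformity warranty, defined by reference to Paragraph 2, so Paragraph 4 cannot stand once Paragraph 2 is removed. Paragraph 5 merely fixes the acknowledgement condition for Paragraph 2; with Paragraph 2 gone it has nothing to operate on and falls away. Paragraph 3 is a severability clause and preserves every provision that can still be given independent effect. That leaves Paragraph 1 and Paragraph 3 in effect.

2, 4, 5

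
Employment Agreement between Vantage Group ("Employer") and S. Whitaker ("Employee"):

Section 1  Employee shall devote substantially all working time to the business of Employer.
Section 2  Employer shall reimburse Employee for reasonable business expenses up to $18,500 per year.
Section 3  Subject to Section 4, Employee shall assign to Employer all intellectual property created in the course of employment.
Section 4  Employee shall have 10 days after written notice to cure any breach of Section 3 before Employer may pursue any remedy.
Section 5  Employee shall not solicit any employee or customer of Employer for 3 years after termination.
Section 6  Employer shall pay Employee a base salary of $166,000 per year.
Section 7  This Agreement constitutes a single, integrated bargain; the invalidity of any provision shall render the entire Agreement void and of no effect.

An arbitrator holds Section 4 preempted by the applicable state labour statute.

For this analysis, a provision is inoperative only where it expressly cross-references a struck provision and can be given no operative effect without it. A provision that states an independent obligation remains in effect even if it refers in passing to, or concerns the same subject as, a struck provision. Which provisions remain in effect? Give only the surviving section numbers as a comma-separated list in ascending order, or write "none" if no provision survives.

none

Section 4 is struck. Nothing else in the Agreement is defined by reference to Section 4. Section 7 provides that the Agreement is not severable, so the invalidity of any one provision voids the entire Agreement. No provision of the Agreement survives.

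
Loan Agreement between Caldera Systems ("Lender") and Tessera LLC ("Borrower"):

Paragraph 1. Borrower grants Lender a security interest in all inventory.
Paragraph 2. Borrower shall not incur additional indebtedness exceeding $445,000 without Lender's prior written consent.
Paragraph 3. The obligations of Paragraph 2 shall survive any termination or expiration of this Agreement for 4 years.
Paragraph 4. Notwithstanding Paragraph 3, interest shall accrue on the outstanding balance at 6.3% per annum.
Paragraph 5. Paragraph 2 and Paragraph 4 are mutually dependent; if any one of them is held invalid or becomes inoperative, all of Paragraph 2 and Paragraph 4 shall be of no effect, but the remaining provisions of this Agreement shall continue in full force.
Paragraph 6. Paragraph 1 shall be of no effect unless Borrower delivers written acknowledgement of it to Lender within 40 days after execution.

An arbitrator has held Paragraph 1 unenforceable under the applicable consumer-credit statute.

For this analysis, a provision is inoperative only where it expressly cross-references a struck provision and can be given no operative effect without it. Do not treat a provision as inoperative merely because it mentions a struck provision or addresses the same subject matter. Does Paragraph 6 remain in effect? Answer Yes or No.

Paragraph 1 is struck. Paragraph 6 merely fixes the acknowledgement condition for Paragraph 1; with Paragraph 1 gone it has nothing to operate on and falls away. Paragraph 5 ties Paragraph 2 and Paragraph 4 together, but none of those is affected here; the remaining provisions continue in force under Paragraph 5. That leaves Paragraph 2, Paragraph 3, Paragraph 4, and Paragraph 5 in effect. Paragraph 6 is among the inoperative provisions, so the answer is no.

No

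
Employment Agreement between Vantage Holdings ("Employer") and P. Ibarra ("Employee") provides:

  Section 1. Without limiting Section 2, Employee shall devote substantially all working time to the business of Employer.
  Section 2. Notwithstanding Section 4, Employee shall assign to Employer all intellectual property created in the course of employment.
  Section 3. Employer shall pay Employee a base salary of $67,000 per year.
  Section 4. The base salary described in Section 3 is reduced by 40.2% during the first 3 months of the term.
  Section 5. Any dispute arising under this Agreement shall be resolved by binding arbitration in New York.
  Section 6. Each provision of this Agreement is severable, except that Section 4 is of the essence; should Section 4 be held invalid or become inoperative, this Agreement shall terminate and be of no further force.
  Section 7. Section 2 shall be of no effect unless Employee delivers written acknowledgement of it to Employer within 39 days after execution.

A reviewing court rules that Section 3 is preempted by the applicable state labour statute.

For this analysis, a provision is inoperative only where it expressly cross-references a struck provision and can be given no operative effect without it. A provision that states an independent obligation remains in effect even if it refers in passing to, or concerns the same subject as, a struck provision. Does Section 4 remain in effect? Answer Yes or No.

No

Section 3 is struck. Section 4 does nothing except set the introductory reduction to the base salary by reference to Section 3; with Section 3 gone it has no independent effect and is inoperative. Section 6 makes Section 4 an essential term, and Section 4 has been rendered inoperative by the cascade; under Section 6, the entire Agreement is therefore void. No provision of the Agreement survives. Section 4 is among the inoperative provisions, so the answer is no.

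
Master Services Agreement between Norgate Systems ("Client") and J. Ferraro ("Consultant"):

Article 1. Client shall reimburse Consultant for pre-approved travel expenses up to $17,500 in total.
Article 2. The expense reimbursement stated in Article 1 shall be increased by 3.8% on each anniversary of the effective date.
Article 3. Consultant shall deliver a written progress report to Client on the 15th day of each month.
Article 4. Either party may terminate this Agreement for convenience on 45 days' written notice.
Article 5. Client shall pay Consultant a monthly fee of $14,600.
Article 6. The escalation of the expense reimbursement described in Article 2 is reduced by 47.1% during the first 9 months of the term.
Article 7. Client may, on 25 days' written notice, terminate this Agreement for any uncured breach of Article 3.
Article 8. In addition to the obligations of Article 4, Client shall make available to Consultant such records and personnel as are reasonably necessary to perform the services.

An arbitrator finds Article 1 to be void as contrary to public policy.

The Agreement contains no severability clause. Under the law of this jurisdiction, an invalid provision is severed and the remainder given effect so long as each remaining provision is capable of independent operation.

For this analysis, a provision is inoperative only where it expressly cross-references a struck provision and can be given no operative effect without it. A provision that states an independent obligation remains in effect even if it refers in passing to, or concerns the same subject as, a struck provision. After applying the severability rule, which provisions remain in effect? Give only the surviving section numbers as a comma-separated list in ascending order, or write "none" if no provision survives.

3, 4, 5, 7, 8

Article 1 is struck. Article 2 operates only by reference to Article 1, so it falls with Article 1. The whole of Article 6 is the introductory reduction to the escalation of the expense reimbursement, defined by reference to Article 2, so Article 6 cannot stand once Article 2 is removed. Under the stated default rule, only provisions that cannot operate independently fall away; the rest are enforced. The provisions still in force are Article 3, Article 4, Article 5, Article 7, and Article 8.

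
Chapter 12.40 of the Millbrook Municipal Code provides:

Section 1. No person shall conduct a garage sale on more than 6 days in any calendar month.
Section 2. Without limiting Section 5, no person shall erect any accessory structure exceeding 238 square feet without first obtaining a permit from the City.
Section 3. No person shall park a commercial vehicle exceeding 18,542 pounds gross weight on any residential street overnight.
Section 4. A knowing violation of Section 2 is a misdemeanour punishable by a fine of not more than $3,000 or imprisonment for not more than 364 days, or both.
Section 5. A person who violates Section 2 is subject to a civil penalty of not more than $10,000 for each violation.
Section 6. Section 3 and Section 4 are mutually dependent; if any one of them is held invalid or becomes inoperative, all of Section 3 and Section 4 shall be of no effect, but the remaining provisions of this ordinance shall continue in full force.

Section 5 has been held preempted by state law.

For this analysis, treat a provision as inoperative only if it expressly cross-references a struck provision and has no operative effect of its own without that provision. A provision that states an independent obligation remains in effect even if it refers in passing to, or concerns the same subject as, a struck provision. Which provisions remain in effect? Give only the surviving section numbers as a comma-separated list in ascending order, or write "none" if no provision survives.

Section 5 is struck. Section 2 mentions Section 5 but its own obligation stands independently of Section 5, so Section 2 is not affected. Nothing else in the ordinance is defined by reference to Section 5. Section 6 ties Section 3 and Section 4 together, but none of those is affected here; the remaining provisions continue in force under Section 6. Section 1, Section 2, Section 3, Section 4, and Section 6 remain in effect.

1, 2, 3, 4, 6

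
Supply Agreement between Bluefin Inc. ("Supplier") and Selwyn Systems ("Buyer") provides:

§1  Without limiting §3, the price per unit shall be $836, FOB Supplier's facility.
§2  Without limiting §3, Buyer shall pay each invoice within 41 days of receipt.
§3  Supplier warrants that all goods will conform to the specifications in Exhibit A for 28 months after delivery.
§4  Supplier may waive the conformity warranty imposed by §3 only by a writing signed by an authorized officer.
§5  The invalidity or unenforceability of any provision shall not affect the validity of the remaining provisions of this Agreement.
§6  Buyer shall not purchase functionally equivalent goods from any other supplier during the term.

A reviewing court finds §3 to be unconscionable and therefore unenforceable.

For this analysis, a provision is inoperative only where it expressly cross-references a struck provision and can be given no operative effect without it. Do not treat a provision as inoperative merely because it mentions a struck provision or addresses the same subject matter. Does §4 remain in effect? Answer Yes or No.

No

§3 is struck. The only function of §4 is the waiver condition for §3, so it cannot stand once §3 is removed. §1 mentions §3 but its own obligation stands independently of §3, so §1 is not affected. §2 mentions §3 but its own obligation stands independently of §3, so §2 is not affected. §5 is a severability clause and preserves every provision that can still be given independent effect. The provisions still in force are §1, §2, §5, and §6. §4 is among the inoperative provisions, so the answer is no.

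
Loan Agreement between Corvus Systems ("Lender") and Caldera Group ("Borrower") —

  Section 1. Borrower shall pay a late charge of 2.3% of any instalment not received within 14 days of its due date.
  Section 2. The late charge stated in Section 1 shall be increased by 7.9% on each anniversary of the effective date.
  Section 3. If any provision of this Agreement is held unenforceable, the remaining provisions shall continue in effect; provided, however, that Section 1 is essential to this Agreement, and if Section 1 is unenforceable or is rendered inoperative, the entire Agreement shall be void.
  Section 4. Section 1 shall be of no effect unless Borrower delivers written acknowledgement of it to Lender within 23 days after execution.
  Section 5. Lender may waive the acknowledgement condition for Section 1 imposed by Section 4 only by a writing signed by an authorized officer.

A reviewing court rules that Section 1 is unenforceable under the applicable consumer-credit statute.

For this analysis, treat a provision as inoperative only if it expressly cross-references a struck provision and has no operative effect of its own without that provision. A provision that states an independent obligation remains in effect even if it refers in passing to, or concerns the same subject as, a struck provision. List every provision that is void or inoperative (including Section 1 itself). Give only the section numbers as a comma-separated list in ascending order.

1, 2, 3, 4, 5

Section 1 is struck. Section 2 has no operative effect of its own apart from Section 1 and is therefore inoperative. Section 4 operates only by reference to Section 1, so it falls with Section 1. Section 5 operates only by reference to Section 4, so it falls with Section 4. Section 3 makes Section 1 an essential term, and Section 1 is the provision held invalid; under Section 3, the entire Agreement is therefore void. No provision of the Agreement survives.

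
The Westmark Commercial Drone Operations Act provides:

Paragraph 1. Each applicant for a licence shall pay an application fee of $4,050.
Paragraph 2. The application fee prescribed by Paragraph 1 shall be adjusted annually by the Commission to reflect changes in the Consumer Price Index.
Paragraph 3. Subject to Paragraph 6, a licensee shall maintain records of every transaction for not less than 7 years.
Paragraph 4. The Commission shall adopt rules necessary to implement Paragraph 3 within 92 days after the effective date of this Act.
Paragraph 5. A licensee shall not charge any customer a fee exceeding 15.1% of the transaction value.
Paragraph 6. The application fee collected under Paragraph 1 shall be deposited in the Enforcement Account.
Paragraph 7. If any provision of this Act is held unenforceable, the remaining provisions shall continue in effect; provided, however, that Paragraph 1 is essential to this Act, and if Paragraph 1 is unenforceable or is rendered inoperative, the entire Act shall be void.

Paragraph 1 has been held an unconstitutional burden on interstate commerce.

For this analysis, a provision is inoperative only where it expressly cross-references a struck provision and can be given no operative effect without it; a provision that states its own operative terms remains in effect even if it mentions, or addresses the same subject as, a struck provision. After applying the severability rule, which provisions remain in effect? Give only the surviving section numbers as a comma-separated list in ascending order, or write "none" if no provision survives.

Paragraph 1 is struck. Paragraph 2 does nothing except set the indexation of the application fee by reference to Paragraph 1; with Paragraph 1 gone it has no independent effect and is inoperative. Paragraph 6 does nothing except set the disposition of the application fee by reference to Paragraph 1; with Paragraph 1 gone it has no independent effect and is inoperative. Paragraph 7 makes Paragraph 1 an essential term, and Paragraph 1 is the provision held invalid; under Paragraph 7, the entire Act is therefore void. No provision of the Act survives.

none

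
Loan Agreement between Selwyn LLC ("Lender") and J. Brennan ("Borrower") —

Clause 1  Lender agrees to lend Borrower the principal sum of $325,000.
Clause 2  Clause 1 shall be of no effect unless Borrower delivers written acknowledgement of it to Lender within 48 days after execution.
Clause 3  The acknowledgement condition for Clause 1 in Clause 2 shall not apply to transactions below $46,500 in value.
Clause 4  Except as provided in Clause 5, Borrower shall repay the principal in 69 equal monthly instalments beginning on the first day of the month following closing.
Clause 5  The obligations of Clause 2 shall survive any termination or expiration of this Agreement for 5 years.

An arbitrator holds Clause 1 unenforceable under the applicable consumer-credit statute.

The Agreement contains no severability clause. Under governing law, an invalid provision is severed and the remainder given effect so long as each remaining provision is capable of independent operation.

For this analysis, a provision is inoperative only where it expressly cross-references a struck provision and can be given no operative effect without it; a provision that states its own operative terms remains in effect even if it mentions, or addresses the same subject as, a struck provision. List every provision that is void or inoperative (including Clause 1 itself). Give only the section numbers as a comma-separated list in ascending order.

1, 2, 3, 5

Clause 1 is struck. The only function of Clause 2 is the acknowledgement condition for Clause 1, so it cannot stand once Clause 1 is removed. Clause 3 has no operative effect of its own apart from Clause 2 and is therefore inoperative. Clause 5 has no operative effect of its own apart from Clause 2 and is therefore inoperative. Although Clause 4 refers to Clause 5, its operative terms do not depend on Clause 5, so it remains in effect. With no severability clause, the stated default rule severs what cannot stand and enforces each remaining provision that can operate on its own. Only Clause 4 remains in effect.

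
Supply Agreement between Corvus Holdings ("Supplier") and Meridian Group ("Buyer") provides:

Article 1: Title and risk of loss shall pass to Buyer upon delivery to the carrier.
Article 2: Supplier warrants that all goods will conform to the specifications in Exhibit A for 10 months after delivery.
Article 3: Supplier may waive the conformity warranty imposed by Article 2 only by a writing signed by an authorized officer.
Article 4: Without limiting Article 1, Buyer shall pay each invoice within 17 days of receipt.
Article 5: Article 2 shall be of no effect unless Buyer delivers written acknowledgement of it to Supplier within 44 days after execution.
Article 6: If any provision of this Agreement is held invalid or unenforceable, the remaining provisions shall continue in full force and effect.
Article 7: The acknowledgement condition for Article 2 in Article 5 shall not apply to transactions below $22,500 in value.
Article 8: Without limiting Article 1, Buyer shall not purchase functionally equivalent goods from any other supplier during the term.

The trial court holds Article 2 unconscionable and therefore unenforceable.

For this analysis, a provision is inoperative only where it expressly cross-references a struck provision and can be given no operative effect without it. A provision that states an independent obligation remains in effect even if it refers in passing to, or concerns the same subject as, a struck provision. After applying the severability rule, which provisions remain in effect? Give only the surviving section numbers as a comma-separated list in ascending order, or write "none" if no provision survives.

1, 4, 6, 8

Article 2 is struck. Article 3 operates only by reference to Article 2, so it falls with Article 2. The only function of Article 5 is the acknowledgement condition for Article 2, so it cannot stand once Article 2 is removed. Article 7 has no operative effect of its own apart from Article 5 and is therefore inoperative. Under the severability clause in Article 6, the remaining provisions continue in force. Article 1, Article 4, Article 6, and Article 8 remain in effect.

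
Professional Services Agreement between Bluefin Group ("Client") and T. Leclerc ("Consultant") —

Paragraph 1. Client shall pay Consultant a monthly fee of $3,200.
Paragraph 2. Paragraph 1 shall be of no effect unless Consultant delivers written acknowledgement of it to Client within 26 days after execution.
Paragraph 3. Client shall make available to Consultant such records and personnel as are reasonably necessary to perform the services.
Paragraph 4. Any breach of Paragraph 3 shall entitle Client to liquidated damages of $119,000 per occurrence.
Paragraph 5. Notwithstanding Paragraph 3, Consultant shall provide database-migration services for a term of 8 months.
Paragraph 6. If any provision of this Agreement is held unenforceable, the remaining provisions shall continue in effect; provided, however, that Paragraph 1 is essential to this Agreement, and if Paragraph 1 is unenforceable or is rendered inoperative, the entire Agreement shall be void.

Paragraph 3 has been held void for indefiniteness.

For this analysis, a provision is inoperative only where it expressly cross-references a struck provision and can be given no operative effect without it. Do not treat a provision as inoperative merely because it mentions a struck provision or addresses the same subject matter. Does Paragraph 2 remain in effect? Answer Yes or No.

Yes

Paragraph 3 is struck. The whole of Paragraph 4 is the liquidated-damages amount, defined by reference to Paragraph 3, so Paragraph 4 cannot stand once Paragraph 3 is removed. Although Paragraph 5 refers to Paragraph 3, its operative terms do not depend on Paragraph 3, so it remains in effect. Paragraph 6 makes Paragraph 1 an essential term, but Paragraph 1 is unaffected, so the severability proviso in Paragraph 6 preserves the remaining provisions. Paragraph 1, Paragraph 2, Paragraph 5, and Paragraph 6 remain in effect. Paragraph 2 is among the surviving provisions, so the answer is yes.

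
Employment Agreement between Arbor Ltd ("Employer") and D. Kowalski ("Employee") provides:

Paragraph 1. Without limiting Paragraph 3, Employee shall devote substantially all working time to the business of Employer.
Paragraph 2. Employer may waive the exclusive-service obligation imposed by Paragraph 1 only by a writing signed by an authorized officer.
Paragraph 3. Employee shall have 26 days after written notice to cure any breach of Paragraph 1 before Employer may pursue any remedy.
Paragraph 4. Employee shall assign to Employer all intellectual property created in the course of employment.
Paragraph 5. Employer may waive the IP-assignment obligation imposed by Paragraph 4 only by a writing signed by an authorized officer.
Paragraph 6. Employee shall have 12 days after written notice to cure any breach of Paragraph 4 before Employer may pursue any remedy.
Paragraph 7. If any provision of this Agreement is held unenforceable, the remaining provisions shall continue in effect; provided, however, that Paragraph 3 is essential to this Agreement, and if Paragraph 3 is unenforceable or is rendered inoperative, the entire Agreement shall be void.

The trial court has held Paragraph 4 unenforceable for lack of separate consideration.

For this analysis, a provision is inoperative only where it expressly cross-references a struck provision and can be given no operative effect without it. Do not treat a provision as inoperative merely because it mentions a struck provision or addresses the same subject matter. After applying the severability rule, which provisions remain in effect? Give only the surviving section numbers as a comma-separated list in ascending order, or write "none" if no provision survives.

1, 2, 3, 7

Paragraph 4 is struck. Paragraph 5 operates only by reference to Paragraph 4, so it falls with Paragraph 4. Paragraph 6 operates only by reference to Paragraph 4, so it falls with Paragraph 4. Paragraph 7 makes Paragraph 3 an essential term, but Paragraph 3 is unaffected, so the severability proviso in Paragraph 7 preserves the remaining provisions. The provisions still in force are Paragraph 1, Paragraph 2, Paragraph 3, and Paragraph 7.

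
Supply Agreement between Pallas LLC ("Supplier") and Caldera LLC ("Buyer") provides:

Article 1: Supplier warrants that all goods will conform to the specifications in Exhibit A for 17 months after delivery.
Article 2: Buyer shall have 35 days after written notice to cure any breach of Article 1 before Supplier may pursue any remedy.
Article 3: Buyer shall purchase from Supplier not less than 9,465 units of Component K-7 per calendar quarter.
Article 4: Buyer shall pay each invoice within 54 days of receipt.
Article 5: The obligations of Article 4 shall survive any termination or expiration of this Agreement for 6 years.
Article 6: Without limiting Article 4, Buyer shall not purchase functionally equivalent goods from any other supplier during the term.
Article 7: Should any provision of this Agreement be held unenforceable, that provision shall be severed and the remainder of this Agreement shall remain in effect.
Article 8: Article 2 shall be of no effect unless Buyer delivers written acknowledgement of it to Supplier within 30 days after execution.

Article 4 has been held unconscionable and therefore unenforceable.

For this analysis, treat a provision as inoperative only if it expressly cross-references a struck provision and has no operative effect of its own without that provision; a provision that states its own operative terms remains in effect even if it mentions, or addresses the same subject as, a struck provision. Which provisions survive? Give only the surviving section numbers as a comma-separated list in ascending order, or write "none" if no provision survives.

1, 2, 3, 6, 7, 8

Article 4 is struck. Article 5 merely fixes the survival period for Article 4; with Article 4 gone it has nothing to operate on and falls away. Although Article 6 refers to Article 4, its operative terms do not depend on Article 4, so it remains in effect. Under the severability clause in Article 7, the remaining provisions continue in force. That leaves Article 1, Article 2, Article 3, Article 6, Article 7, and Article 8 in effect.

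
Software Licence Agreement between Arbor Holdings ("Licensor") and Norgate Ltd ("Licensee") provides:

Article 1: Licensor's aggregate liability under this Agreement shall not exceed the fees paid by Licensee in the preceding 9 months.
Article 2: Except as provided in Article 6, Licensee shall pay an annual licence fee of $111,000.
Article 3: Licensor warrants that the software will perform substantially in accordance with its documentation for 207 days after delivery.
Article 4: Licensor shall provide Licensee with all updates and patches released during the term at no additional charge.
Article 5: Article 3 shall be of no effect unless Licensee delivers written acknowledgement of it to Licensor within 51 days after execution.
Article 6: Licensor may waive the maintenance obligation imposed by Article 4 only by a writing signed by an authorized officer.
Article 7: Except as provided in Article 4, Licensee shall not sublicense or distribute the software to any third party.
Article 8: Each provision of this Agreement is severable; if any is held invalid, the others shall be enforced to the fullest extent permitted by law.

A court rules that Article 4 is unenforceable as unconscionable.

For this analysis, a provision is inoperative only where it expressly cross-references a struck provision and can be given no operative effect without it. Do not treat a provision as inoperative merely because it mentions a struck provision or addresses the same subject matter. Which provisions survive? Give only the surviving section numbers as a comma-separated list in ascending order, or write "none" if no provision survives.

1, 2, 3, 5, 7, 8

Article 4 is struck. Article 6 operates only by reference to Article 4, so it falls with Article 4. Although Article 7 refers to Article 4, its operative terms do not depend on Article 4, so it remains in effect. Article 2 mentions Article 6 but its own obligation stands independently of Article 6, so Article 2 is not affected. Article 8 is a severability clause and preserves every provision that can still be given independent effect. That leaves Article 1, Article 2, Article 3, Article 5, Article 7, and Article 8 in effect.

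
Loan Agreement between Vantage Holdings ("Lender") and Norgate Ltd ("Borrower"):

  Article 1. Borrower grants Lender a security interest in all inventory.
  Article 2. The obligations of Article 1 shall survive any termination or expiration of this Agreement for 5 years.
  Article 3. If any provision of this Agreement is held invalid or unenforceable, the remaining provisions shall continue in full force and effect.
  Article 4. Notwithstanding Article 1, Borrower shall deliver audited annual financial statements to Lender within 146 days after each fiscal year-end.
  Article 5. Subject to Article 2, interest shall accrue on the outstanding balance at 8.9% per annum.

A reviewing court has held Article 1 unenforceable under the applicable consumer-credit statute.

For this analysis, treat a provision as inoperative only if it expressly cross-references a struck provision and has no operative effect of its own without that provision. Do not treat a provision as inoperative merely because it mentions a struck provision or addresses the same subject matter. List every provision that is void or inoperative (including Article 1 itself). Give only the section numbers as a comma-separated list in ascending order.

Article 1 is struck. Article 2 operates only by reference to Article 1, so it falls with Article 1. Article 5 mentions Article 2 but its own obligation stands independently of Article 2, so Article 5 is not affected. Article 4 mentions Article 1 but its own obligation stands independently of Article 1, so Article 4 is not affected. Under the severability clause in Article 3, the remaining provisions continue in force. The provisions still in force are Article 3, Article 4, and Article 5.

1, 2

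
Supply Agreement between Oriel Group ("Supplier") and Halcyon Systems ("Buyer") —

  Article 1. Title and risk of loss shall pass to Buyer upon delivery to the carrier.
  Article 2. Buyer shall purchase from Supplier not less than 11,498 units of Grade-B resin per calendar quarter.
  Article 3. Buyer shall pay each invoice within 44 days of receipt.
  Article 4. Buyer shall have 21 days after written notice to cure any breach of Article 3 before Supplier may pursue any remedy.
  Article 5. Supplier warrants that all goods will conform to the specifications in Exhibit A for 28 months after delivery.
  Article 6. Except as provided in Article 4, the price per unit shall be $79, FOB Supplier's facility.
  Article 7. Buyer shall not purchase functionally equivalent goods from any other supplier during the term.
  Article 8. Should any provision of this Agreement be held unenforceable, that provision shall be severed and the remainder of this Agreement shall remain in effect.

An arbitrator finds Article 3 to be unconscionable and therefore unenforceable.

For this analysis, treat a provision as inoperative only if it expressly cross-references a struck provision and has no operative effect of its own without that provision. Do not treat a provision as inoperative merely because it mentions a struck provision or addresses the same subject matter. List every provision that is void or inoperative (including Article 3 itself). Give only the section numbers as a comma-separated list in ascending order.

Article 3 is struck. The only function of Article 4 is the cure period for breach of Article 3, so it cannot stand once Article 3 is removed. Although Article 6 refers to Article 4, its operative terms do not depend on Article 4, so it remains in effect. Under the severability clause in Article 8, the remaining provisions continue in force. That leaves Article 1, Article 2, Article 5, Article 6, Article 7, and Article 8 in effect.

3, 4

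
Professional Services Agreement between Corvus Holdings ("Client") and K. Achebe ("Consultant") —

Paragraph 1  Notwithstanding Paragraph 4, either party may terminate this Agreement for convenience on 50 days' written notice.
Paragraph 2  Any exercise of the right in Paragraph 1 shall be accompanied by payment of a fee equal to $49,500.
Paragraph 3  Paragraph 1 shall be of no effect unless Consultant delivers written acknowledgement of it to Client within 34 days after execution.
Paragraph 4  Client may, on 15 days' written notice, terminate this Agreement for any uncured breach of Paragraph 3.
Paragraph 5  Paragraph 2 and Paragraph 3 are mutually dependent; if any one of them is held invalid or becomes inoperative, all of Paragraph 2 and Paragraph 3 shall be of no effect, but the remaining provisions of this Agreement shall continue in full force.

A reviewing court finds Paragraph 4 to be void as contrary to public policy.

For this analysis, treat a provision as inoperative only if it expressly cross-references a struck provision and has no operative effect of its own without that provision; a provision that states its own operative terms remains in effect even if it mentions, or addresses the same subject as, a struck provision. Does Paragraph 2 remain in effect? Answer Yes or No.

Paragraph 4 is struck. Although Paragraph 1 refers to Paragraph 4, its operative terms do not depend on Paragraph 4, so it remains in effect. Nothing else in the Agreement is defined by reference to Paragraph 4. Paragraph 5 ties Paragraph 2 and Paragraph 3 together, but none of those is affected here; the remaining provisions continue in force under Paragraph 5. The provisions still in force are Paragraph 1, Paragraph 2, Paragraph 3, and Paragraph 5. Paragraph 2 is among the surviving provisions, so the answer is yes.

Yes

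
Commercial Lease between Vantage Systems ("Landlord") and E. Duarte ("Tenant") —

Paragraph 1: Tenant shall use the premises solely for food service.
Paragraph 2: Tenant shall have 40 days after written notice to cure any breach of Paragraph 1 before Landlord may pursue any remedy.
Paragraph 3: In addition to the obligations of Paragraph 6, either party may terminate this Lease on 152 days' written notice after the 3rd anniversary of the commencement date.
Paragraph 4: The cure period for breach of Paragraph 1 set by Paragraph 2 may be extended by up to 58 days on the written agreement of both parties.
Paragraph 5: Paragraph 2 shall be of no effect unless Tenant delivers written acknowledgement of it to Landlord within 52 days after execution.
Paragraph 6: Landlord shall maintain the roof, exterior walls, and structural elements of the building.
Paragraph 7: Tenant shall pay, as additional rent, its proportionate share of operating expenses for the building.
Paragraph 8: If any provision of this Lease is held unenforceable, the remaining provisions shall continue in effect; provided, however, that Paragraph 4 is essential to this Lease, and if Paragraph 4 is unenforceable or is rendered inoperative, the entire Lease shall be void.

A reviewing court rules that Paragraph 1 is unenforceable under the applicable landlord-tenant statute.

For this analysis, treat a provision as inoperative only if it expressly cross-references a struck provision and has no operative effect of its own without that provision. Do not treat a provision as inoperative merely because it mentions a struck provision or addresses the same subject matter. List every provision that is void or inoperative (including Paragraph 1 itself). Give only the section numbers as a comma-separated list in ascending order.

Paragraph 1 is struck. Paragraph 2 has no operative effect of its own apart from Paragraph 1 and is therefore inoperative. Paragraph 4 does nothing except set the extension of the cure period for breach of Paragraph 1 by reference to Paragraph 2; with Paragraph 2 gone it has no independent effect and is inoperative. Paragraph 5 merely fixes the acknowledgement condition for Paragraph 2; with Paragraph 2 gone it has nothing to operate on and falls away. Paragraph 8 makes Paragraph 4 an essential term, and Paragraph 4 has been rendered inoperative by the cascade; under Paragraph 8, the entire Lease is therefore void. No provision of the Lease survives.

1, 2, 3, 4, 5, 6, 7, 8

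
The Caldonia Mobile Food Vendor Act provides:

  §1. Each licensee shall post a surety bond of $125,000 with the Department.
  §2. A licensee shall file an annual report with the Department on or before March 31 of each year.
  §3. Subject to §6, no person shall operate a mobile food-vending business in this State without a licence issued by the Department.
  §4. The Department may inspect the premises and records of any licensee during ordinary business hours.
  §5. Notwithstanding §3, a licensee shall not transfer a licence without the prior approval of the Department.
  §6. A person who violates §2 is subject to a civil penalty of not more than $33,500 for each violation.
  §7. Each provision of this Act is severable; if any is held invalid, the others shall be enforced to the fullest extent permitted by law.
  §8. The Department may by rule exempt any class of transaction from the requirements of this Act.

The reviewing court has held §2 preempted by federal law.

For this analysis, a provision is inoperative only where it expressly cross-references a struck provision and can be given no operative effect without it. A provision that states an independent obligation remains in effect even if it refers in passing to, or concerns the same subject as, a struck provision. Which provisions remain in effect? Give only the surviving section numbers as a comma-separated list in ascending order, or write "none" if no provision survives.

§2 is struck. The only function of §6 is the civil penalty for violating §2, so it cannot stand once §2 is removed. §3 mentions §6 but its own obligation stands independently of §6, so §3 is not affected. §7 is a severability clause and preserves every provision that can still be given independent effect. That leaves §1, §3, §4, §5, §7, and §8 in effect.

1, 3, 4, 5, 7, 8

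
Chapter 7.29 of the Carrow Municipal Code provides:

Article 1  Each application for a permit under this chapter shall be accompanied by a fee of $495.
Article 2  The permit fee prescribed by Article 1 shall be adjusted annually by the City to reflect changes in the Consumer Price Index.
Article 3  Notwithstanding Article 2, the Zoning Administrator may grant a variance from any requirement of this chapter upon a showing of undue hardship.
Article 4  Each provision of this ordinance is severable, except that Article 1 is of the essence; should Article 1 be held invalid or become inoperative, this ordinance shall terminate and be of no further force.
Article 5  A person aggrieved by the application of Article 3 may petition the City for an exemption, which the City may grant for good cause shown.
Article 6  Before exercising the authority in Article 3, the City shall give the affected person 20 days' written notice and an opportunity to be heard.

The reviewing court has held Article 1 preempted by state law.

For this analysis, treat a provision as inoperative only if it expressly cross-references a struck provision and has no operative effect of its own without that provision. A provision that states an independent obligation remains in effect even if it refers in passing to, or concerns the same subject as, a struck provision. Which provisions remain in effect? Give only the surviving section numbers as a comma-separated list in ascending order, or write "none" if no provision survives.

Article 1 is struck. Article 2 has no operative effect of its own apart from Article 1 and is therefore inoperative. Article 4 makes Article 1 an essential term, and Article 1 is the provision held invalid; under Article 4, the entire ordinance is therefore void. No provision of the ordinance survives.

none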